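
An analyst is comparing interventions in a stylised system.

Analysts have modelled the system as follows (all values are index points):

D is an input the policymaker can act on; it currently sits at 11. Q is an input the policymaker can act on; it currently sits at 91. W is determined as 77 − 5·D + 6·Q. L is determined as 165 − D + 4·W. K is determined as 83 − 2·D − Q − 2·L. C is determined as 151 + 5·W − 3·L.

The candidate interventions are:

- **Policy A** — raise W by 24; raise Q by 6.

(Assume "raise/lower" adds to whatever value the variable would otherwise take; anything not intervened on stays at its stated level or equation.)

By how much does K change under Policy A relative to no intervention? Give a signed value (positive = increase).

Baseline:
  D = 11
  Q = 91
  W = 77 − 5·11 + 6·91 = 568
  L = 165 − 11 + 4·568 = 2426
  K = 83 − 2·11 − 91 − 2·2426 = -4882
Policy A (W + 24, Q + 6):
  D = 11
  Q = 91 + 6 = 97
  W = 77 − 5·11 + 6·97 (+24 from intervention) = 628
  L = 165 − 11 + 4·628 = 2666
  K = 83 − 2·11 − 97 − 2·2666 = -5368
Change in K: -5368 − (-4882) = -486

-486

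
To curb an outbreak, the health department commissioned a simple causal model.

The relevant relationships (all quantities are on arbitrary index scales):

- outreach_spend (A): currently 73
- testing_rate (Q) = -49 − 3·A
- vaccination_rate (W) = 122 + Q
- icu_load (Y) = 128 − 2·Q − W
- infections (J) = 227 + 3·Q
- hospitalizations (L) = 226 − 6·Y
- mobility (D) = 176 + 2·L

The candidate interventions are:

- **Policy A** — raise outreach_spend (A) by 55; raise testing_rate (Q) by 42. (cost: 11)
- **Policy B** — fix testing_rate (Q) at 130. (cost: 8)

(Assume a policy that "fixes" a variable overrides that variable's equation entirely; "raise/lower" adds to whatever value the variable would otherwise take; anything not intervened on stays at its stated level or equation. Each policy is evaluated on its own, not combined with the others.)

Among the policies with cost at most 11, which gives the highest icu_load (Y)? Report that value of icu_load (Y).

1179

Policy A (A + 55, Q + 42):
  A = 73 + 55 = 128
  Q = -49 − 3·128 (+42 from intervention) = -391
  W = 122 + (-391) = -269
  Y = 128 − 2·(-391) − (-269) = 1179
Policy B (Q := 130):
  A = 73
  Q = 130
  W = 122 + 130 = 252
  Y = 128 − 2·130 − 252 = -384
Comparing — Policy A: Y=1179, Policy B: Y=-384. Highest is 1179 (Policy A).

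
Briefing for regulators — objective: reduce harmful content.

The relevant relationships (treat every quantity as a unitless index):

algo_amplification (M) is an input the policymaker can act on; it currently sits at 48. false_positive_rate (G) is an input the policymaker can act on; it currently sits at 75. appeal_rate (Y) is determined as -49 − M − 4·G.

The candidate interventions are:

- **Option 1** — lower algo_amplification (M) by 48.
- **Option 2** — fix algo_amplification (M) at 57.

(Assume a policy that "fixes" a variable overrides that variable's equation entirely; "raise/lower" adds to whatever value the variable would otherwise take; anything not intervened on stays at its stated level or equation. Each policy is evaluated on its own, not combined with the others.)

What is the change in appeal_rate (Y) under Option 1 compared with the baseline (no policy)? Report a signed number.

Baseline:
  M = 48
  G = 75
  Y = -49 − 48 − 4·75 = -397
Option 1 (M − 48):
  M = 48 − 48 = 0
  G = 75
  Y = -49 − 0 − 4·75 = -349
Change in Y: -349 − (-397) = 48

48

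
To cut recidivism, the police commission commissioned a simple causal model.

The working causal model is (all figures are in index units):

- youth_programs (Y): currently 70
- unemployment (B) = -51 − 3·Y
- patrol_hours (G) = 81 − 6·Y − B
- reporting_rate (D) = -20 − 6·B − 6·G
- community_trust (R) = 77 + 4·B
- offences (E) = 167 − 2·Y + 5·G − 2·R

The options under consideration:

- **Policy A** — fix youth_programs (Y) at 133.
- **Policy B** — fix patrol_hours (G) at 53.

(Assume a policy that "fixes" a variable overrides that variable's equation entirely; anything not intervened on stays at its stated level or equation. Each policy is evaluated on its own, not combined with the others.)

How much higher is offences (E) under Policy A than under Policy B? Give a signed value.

Policy A (Y := 133):
  Y = 133
  B = -51 − 3·133 = -450
  G = 81 − 6·133 − (-450) = -267
  R = 77 + 4·(-450) = -1723
  E = 167 − 2·133 + 5·(-267) − 2·(-1723) = 2012
Policy B (G := 53):
  Y = 70
  B = -51 − 3·70 = -261
  G = 53
  R = 77 + 4·(-261) = -967
  E = 167 − 2·70 + 5·53 − 2·(-967) = 2226
E: 2012 − 2226 = -214

-214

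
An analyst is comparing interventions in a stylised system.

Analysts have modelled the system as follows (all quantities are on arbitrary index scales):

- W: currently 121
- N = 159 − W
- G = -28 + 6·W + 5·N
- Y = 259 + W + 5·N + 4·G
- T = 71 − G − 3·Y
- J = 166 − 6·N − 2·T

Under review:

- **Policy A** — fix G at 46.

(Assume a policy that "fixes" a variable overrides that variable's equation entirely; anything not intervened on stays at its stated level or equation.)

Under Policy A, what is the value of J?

Policy A (G := 46):
  W = 121
  N = 159 − 121 = 38
  G = 46
  Y = 259 + 121 + 5·38 + 4·46 = 754
  T = 71 − 46 − 3·754 = -2237
  J = 166 − 6·38 − 2·(-2237) = 4412

4412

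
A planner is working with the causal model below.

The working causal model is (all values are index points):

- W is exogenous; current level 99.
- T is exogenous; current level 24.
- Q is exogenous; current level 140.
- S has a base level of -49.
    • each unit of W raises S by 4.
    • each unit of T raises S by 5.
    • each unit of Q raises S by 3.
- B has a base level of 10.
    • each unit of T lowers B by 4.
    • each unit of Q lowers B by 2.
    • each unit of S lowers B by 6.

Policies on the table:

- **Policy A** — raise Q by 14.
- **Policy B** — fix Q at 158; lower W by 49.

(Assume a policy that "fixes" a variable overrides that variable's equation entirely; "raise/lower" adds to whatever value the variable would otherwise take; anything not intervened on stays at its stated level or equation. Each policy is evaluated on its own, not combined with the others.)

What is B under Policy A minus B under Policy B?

Policy A (Q + 14):
  W = 99
  T = 24
  Q = 140 + 14 = 154
  S = -49 + 4·99 + 5·24 + 3·154 = 929
  B = 10 − 4·24 − 2·154 − 6·929 = -5968
Policy B (Q := 158, W − 49):
  W = 99 − 49 = 50
  T = 24
  Q = 158
  S = -49 + 4·50 + 5·24 + 3·158 = 745
  B = 10 − 4·24 − 2·158 − 6·745 = -4872
B: -5968 − (-4872) = -1096

-1096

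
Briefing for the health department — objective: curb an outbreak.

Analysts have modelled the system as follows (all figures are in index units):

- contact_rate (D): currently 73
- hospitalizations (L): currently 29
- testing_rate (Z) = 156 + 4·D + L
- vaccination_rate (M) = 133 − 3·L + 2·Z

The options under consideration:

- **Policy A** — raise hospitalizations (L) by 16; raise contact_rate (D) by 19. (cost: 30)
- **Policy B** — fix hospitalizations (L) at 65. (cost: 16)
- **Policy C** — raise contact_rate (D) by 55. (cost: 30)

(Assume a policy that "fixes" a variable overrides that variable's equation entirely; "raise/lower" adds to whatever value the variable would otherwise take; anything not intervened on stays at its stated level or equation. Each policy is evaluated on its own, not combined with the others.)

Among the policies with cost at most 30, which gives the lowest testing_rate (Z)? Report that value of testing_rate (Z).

Policy A (L + 16, D + 19):
  D = 73 + 19 = 92
  L = 29 + 16 = 45
  Z = 156 + 4·92 + 45 = 569
Policy B (L := 65):
  D = 73
  L = 65
  Z = 156 + 4·73 + 65 = 513
Policy C (D + 55):
  D = 73 + 55 = 128
  L = 29
  Z = 156 + 4·128 + 29 = 697
Comparing — Policy A: Z=569, Policy B: Z=513, Policy C: Z=697. Lowest is 513 (Policy B).

513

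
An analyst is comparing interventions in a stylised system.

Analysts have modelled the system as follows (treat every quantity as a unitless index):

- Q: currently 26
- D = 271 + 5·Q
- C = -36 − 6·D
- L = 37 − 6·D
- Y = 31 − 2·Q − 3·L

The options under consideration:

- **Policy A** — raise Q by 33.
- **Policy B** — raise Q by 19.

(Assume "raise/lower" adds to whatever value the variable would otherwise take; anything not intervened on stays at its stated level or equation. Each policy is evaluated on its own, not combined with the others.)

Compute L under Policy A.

-3359

Policy A (Q + 33):
  Q = 26 + 33 = 59
  D = 271 + 5·59 = 566
  L = 37 − 6·566 = -3359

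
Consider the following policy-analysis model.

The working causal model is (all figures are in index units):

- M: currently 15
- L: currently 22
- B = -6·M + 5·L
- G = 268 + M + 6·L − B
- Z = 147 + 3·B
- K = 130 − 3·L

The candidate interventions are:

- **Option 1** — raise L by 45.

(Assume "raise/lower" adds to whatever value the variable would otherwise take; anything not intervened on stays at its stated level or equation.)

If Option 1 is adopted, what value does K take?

Option 1 (L + 45):
  L = 22 + 45 = 67
  K = 130 − 3·67 = -71

-71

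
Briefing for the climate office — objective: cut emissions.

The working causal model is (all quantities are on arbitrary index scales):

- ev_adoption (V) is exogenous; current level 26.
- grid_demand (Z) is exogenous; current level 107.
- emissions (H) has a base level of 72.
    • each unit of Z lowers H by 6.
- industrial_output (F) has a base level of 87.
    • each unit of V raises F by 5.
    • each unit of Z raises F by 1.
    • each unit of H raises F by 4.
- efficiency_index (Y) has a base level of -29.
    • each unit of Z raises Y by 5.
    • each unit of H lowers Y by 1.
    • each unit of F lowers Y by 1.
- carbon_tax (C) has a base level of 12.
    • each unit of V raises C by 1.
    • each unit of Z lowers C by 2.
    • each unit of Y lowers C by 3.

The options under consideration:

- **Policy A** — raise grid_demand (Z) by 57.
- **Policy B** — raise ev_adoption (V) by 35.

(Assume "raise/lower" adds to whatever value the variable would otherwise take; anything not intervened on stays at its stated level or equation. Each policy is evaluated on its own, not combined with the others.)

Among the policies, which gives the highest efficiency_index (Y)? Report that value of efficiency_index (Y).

4970

Policy A (Z + 57):
  V = 26
  Z = 107 + 57 = 164
  H = 72 − 6·164 = -912
  F = 87 + 5·26 + 164 + 4·(-912) = -3267
  Y = -29 + 5·164 − (-912) − (-3267) = 4970
Policy B (V + 35):
  V = 26 + 35 = 61
  Z = 107
  H = 72 − 6·107 = -570
  F = 87 + 5·61 + 107 + 4·(-570) = -1781
  Y = -29 + 5·107 − (-570) − (-1781) = 2857
Comparing — Policy A: Y=4970, Policy B: Y=2857. Highest is 4970 (Policy A).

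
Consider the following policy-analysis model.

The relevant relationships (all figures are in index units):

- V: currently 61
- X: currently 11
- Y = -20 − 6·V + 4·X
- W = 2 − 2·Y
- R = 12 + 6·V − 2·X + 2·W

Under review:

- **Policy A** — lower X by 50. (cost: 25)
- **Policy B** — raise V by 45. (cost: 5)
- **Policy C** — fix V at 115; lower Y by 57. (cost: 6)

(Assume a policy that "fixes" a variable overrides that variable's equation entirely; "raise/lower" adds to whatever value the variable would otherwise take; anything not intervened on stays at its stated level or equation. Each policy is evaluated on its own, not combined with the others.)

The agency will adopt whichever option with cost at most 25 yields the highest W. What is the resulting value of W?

1448

Policy A (X − 50):
  V = 61
  X = 11 − 50 = -39
  Y = -20 − 6·61 + 4·(-39) = -542
  W = 2 − 2·(-542) = 1086
Policy B (V + 45):
  V = 61 + 45 = 106
  X = 11
  Y = -20 − 6·106 + 4·11 = -612
  W = 2 − 2·(-612) = 1226
Policy C (V := 115, Y − 57):
  V = 115
  X = 11
  Y = -20 − 6·115 + 4·11 (−57 from intervention) = -723
  W = 2 − 2·(-723) = 1448
Comparing — Policy A: W=1086, Policy B: W=1226, Policy C: W=1448. Highest is 1448 (Policy C).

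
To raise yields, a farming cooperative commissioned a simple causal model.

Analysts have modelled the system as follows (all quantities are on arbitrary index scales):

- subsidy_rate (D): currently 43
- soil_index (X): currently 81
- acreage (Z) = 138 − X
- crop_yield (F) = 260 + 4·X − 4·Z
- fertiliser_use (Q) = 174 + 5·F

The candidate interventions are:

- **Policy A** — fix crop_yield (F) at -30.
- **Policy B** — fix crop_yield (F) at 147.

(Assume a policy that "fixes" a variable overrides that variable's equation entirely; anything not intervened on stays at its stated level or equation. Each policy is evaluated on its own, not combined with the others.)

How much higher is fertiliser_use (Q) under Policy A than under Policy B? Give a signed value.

-885

Policy A (F := -30):
  X = 81
  Z = 138 − 81 = 57
  F = -30
  Q = 174 + 5·(-30) = 24
Policy B (F := 147):
  X = 81
  Z = 138 − 81 = 57
  F = 147
  Q = 174 + 5·147 = 909
Q: 24 − 909 = -885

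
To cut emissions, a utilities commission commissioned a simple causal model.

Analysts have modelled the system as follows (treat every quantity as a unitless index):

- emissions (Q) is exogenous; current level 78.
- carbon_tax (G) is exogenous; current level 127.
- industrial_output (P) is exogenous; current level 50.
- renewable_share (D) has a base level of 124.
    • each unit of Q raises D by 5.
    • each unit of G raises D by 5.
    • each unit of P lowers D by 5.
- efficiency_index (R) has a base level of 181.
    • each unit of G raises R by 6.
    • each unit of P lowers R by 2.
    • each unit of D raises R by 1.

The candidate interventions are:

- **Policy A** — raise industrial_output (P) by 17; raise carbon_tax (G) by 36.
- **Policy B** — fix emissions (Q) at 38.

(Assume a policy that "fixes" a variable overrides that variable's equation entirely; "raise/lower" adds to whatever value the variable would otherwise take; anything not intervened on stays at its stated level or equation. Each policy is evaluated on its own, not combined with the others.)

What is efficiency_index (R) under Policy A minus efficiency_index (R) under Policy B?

477

Policy A (P + 17, G + 36):
  Q = 78
  G = 127 + 36 = 163
  P = 50 + 17 = 67
  D = 124 + 5·78 + 5·163 − 5·67 = 994
  R = 181 + 6·163 − 2·67 + 994 = 2019
Policy B (Q := 38):
  Q = 38
  G = 127
  P = 50
  D = 124 + 5·38 + 5·127 − 5·50 = 699
  R = 181 + 6·127 − 2·50 + 699 = 1542
R: 2019 − 1542 = 477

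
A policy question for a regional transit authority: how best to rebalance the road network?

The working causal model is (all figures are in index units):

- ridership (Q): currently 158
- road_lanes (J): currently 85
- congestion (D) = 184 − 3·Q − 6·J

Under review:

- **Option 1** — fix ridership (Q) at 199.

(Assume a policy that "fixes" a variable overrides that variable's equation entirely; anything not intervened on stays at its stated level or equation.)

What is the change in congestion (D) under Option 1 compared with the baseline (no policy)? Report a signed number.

-123

Baseline:
  Q = 158
  J = 85
  D = 184 − 3·158 − 6·85 = -800
Option 1 (Q := 199):
  Q = 199
  J = 85
  D = 184 − 3·199 − 6·85 = -923
Change in D: -923 − (-800) = -123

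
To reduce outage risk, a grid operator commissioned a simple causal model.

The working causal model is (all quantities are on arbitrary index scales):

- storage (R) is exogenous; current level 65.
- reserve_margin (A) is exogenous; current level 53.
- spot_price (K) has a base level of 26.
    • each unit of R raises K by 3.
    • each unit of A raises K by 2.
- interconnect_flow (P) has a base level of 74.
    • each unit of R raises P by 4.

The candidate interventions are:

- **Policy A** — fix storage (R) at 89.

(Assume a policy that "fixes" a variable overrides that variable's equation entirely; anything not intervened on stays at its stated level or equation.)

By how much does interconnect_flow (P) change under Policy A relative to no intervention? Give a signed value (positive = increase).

96

Baseline:
  R = 65
  P = 74 + 4·65 = 334
Policy A (R := 89):
  R = 89
  P = 74 + 4·89 = 430
Change in P: 430 − 334 = 96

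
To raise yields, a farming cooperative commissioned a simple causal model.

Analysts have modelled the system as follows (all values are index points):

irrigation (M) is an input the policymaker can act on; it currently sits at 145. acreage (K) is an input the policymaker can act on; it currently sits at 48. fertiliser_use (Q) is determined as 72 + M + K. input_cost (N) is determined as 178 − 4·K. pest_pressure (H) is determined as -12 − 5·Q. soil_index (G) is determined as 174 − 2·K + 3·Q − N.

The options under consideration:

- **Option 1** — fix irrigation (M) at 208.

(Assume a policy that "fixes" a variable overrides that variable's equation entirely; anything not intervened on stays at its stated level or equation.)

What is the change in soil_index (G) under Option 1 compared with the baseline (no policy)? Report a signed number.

Baseline:
  M = 145
  K = 48
  Q = 72 + 145 + 48 = 265
  N = 178 − 4·48 = -14
  G = 174 − 2·48 + 3·265 − (-14) = 887
Option 1 (M := 208):
  M = 208
  K = 48
  Q = 72 + 208 + 48 = 328
  N = 178 − 4·48 = -14
  G = 174 − 2·48 + 3·328 − (-14) = 1076
Change in G: 1076 − 887 = 189

189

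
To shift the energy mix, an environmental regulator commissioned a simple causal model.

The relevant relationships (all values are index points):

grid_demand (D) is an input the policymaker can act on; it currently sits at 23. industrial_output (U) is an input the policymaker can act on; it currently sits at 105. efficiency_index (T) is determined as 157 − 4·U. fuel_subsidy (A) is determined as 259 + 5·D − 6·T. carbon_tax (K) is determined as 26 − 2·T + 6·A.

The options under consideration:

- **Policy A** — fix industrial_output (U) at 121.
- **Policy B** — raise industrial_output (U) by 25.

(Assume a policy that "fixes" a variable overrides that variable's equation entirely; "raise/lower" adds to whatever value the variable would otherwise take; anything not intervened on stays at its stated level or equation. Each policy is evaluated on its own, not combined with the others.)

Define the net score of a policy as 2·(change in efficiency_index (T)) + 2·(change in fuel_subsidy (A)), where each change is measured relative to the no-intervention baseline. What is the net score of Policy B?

Baseline:
  D = 23
  U = 105
  T = 157 − 4·105 = -263
  A = 259 + 5·23 − 6·(-263) = 1952
Policy B (U + 25):
  D = 23
  U = 105 + 25 = 130
  T = 157 − 4·130 = -363
  A = 259 + 5·23 − 6·(-363) = 2552
ΔT = -363 − (-263) = -100; ΔA = 2552 − 1952 = 600
Score = 2·(-100) + 2·600 = 1000

1000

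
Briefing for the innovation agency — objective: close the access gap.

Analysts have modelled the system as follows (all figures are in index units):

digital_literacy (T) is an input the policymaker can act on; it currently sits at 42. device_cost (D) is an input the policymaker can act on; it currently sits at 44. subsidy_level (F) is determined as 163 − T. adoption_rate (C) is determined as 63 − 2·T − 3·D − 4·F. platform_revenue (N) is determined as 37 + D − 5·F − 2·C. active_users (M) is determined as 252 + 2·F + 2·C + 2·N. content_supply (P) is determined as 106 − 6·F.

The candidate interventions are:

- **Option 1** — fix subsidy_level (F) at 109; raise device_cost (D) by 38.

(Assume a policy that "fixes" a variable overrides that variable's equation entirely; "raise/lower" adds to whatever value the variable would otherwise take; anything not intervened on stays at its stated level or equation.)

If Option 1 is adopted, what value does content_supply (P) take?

Option 1 (F := 109, D + 38):
  T = 42
  F = 109
  P = 106 − 6·109 = -548

-548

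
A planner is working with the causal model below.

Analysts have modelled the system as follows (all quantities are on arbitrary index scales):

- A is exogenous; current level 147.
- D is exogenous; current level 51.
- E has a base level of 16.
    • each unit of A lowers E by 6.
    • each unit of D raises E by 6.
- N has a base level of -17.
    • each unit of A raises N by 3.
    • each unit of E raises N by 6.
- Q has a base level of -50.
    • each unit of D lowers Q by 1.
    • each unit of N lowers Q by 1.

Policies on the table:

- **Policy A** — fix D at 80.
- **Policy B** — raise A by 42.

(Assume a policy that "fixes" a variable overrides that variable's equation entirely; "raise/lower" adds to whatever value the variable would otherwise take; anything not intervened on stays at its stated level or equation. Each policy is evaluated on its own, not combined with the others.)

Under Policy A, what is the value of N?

Policy A (D := 80):
  A = 147
  D = 80
  E = 16 − 6·147 + 6·80 = -386
  N = -17 + 3·147 + 6·(-386) = -1892

-1892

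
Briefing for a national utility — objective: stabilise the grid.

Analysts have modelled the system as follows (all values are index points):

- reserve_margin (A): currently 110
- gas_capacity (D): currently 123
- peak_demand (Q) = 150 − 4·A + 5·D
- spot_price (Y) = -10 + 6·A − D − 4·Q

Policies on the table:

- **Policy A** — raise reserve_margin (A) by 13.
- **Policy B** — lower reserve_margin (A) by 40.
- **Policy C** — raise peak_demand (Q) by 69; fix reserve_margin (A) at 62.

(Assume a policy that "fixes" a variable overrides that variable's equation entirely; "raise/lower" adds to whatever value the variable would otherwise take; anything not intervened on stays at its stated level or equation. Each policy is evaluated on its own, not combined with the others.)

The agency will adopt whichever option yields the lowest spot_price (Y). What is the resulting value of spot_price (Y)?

-2105

Policy A (A + 13):
  A = 110 + 13 = 123
  D = 123
  Q = 150 − 4·123 + 5·123 = 273
  Y = -10 + 6·123 − 123 − 4·273 = -487
Policy B (A − 40):
  A = 110 − 40 = 70
  D = 123
  Q = 150 − 4·70 + 5·123 = 485
  Y = -10 + 6·70 − 123 − 4·485 = -1653
Policy C (Q + 69, A := 62):
  A = 62
  D = 123
  Q = 150 − 4·62 + 5·123 (+69 from intervention) = 586
  Y = -10 + 6·62 − 123 − 4·586 = -2105
Comparing — Policy A: Y=-487, Policy B: Y=-1653, Policy C: Y=-2105. Lowest is -2105 (Policy C).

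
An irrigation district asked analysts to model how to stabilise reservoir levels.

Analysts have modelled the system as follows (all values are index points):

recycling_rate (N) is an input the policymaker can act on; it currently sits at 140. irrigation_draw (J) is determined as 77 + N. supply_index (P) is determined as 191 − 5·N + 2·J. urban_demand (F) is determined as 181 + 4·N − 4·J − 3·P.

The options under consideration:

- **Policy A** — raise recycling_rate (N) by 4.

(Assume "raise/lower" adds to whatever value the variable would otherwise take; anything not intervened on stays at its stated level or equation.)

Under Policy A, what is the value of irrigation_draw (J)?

221

Policy A (N + 4):
  N = 140 + 4 = 144
  J = 77 + 144 = 221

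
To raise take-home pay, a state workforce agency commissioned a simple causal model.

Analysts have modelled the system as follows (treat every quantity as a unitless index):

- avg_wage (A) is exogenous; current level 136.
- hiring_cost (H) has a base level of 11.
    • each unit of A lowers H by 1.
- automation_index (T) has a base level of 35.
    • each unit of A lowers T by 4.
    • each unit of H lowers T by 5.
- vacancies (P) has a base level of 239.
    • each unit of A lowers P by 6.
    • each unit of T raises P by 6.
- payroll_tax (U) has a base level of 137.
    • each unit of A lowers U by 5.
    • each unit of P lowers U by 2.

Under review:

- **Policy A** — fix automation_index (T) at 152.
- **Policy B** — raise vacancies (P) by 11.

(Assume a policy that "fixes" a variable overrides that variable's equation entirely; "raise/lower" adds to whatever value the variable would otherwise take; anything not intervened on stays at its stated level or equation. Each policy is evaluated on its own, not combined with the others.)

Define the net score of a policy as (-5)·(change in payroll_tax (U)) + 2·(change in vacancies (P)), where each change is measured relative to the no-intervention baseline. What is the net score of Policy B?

Baseline:
  A = 136
  H = 11 − 136 = -125
  T = 35 − 4·136 − 5·(-125) = 116
  P = 239 − 6·136 + 6·116 = 119
  U = 137 − 5·136 − 2·119 = -781
Policy B (P + 11):
  A = 136
  H = 11 − 136 = -125
  T = 35 − 4·136 − 5·(-125) = 116
  P = 239 − 6·136 + 6·116 (+11 from intervention) = 130
  U = 137 − 5·136 − 2·130 = -803
ΔU = -803 − (-781) = -22; ΔP = 130 − 119 = 11
Score = (-5)·(-22) + 2·11 = 132

132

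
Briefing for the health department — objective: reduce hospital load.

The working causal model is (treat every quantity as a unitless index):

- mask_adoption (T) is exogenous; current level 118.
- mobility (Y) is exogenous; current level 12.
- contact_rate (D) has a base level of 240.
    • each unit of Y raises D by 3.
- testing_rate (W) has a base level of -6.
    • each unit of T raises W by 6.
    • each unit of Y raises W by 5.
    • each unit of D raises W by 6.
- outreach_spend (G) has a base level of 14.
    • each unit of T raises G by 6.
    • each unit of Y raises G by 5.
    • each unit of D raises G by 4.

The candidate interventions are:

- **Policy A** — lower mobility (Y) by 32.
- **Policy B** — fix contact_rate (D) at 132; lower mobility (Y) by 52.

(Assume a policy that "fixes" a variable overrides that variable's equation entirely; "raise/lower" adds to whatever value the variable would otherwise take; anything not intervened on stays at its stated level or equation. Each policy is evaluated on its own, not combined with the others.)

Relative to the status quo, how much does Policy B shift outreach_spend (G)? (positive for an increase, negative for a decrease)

Baseline:
  T = 118
  Y = 12
  D = 240 + 3·12 = 276
  G = 14 + 6·118 + 5·12 + 4·276 = 1886
Policy B (D := 132, Y − 52):
  T = 118
  Y = 12 − 52 = -40
  D = 132
  G = 14 + 6·118 + 5·(-40) + 4·132 = 1050
Change in G: 1050 − 1886 = -836

-836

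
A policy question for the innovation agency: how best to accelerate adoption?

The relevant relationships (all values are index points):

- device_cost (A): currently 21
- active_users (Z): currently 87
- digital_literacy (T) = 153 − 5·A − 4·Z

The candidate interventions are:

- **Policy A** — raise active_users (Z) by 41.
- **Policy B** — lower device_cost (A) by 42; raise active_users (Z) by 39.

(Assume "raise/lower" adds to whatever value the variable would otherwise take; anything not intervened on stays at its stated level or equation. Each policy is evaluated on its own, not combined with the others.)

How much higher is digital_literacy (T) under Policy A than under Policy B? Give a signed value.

-218

Policy A (Z + 41):
  A = 21
  Z = 87 + 41 = 128
  T = 153 − 5·21 − 4·128 = -464
Policy B (A − 42, Z + 39):
  A = 21 − 42 = -21
  Z = 87 + 39 = 126
  T = 153 − 5·(-21) − 4·126 = -246
T: -464 − (-246) = -218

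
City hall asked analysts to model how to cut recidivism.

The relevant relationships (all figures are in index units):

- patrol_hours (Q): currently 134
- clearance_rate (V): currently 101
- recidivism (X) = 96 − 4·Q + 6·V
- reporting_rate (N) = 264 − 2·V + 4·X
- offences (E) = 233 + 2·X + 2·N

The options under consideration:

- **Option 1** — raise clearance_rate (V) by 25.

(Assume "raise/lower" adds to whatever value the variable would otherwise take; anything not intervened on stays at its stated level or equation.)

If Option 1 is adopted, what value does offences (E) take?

Option 1 (V + 25):
  Q = 134
  V = 101 + 25 = 126
  X = 96 − 4·134 + 6·126 = 316
  N = 264 − 2·126 + 4·316 = 1276
  E = 233 + 2·316 + 2·1276 = 3417

3417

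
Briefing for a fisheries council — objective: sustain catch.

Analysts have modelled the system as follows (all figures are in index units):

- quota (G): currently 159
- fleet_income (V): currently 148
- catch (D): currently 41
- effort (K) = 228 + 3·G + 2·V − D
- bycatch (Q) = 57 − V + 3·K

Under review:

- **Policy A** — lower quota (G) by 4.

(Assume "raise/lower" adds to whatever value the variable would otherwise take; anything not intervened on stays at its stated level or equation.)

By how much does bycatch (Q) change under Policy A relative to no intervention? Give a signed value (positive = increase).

Baseline:
  G = 159
  V = 148
  D = 41
  K = 228 + 3·159 + 2·148 − 41 = 960
  Q = 57 − 148 + 3·960 = 2789
Policy A (G − 4):
  G = 159 − 4 = 155
  V = 148
  D = 41
  K = 228 + 3·155 + 2·148 − 41 = 948
  Q = 57 − 148 + 3·948 = 2753
Change in Q: 2753 − 2789 = -36

-36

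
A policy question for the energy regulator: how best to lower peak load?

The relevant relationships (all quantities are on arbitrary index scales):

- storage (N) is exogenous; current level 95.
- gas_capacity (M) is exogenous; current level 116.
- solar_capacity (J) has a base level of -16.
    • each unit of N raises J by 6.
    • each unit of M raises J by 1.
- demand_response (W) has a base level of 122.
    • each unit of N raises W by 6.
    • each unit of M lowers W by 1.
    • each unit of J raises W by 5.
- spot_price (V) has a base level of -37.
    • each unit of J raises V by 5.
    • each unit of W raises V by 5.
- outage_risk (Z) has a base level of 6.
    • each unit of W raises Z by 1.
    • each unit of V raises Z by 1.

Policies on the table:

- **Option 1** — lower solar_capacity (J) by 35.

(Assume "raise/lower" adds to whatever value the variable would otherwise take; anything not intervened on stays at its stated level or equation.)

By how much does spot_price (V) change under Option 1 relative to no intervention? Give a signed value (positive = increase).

-1050

Baseline:
  N = 95
  M = 116
  J = -16 + 6·95 + 116 = 670
  W = 122 + 6·95 − 116 + 5·670 = 3926
  V = -37 + 5·670 + 5·3926 = 22943
Option 1 (J − 35):
  N = 95
  M = 116
  J = -16 + 6·95 + 116 (−35 from intervention) = 635
  W = 122 + 6·95 − 116 + 5·635 = 3751
  V = -37 + 5·635 + 5·3751 = 21893
Change in V: 21893 − 22943 = -1050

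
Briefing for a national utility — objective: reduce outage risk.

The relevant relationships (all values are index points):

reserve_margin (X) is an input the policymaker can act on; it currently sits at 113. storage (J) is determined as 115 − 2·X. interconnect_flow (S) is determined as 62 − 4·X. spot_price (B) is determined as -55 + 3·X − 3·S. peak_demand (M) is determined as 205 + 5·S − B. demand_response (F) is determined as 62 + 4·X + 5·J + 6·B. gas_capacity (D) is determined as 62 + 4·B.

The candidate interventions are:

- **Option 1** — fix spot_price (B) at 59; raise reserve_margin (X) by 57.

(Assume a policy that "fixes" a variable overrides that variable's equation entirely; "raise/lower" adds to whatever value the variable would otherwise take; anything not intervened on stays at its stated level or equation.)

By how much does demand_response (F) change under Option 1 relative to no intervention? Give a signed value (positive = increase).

Baseline:
  X = 113
  J = 115 − 2·113 = -111
  S = 62 − 4·113 = -390
  B = -55 + 3·113 − 3·(-390) = 1454
  F = 62 + 4·113 + 5·(-111) + 6·1454 = 8683
Option 1 (B := 59, X + 57):
  X = 113 + 57 = 170
  J = 115 − 2·170 = -225
  S = 62 − 4·170 = -618
  B = 59
  F = 62 + 4·170 + 5·(-225) + 6·59 = -29
Change in F: -29 − 8683 = -8712

-8712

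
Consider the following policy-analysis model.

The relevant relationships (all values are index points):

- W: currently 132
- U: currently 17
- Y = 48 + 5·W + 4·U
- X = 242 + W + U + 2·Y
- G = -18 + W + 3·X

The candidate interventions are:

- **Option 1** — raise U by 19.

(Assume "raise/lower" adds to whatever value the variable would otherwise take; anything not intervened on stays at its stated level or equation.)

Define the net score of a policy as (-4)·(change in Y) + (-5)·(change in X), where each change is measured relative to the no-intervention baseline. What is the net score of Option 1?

-1159

Baseline:
  W = 132
  U = 17
  Y = 48 + 5·132 + 4·17 = 776
  X = 242 + 132 + 17 + 2·776 = 1943
Option 1 (U + 19):
  W = 132
  U = 17 + 19 = 36
  Y = 48 + 5·132 + 4·36 = 852
  X = 242 + 132 + 36 + 2·852 = 2114
ΔY = 852 − 776 = 76; ΔX = 2114 − 1943 = 171
Score = (-4)·76 + (-5)·171 = -1159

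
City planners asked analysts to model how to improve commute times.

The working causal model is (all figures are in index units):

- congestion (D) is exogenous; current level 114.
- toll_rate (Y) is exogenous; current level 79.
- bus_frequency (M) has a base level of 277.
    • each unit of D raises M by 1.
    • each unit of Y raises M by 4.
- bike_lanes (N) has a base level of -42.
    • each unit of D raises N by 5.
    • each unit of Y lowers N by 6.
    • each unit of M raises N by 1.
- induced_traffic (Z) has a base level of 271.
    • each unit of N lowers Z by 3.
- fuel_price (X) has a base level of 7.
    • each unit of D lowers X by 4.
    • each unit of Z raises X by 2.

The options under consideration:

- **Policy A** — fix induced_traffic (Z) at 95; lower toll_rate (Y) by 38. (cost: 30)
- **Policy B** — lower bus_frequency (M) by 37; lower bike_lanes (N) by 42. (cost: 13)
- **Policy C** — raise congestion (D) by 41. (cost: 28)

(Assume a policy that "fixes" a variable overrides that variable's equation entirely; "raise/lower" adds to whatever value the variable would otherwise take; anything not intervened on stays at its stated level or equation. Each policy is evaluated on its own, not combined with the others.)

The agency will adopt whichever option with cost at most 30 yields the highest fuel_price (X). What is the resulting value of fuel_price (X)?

-259

Policy A (Z := 95, Y − 38):
  D = 114
  Y = 79 − 38 = 41
  M = 277 + 114 + 4·41 = 555
  N = -42 + 5·114 − 6·41 + 555 = 837
  Z = 95
  X = 7 − 4·114 + 2·95 = -259
Policy B (M − 37, N − 42):
  D = 114
  Y = 79
  M = 277 + 114 + 4·79 (−37 from intervention) = 670
  N = -42 + 5·114 − 6·79 + 670 (−42 from intervention) = 682
  Z = 271 − 3·682 = -1775
  X = 7 − 4·114 + 2·(-1775) = -3999
Policy C (D + 41):
  D = 114 + 41 = 155
  Y = 79
  M = 277 + 155 + 4·79 = 748
  N = -42 + 5·155 − 6·79 + 748 = 1007
  Z = 271 − 3·1007 = -2750
  X = 7 − 4·155 + 2·(-2750) = -6113
Comparing — Policy A: X=-259, Policy B: X=-3999, Policy C: X=-6113. Highest is -259 (Policy A).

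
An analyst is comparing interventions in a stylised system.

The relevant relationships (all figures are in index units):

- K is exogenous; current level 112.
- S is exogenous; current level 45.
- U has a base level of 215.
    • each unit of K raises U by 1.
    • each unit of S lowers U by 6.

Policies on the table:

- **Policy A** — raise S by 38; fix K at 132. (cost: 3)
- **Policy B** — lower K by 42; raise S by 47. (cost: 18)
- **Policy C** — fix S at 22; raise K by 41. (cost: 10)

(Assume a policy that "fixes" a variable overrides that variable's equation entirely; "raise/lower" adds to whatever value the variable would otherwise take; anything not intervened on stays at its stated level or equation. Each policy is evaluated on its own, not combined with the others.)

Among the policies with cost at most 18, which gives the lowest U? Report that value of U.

-267

Policy A (S + 38, K := 132):
  K = 132
  S = 45 + 38 = 83
  U = 215 + 132 − 6·83 = -151
Policy B (K − 42, S + 47):
  K = 112 − 42 = 70
  S = 45 + 47 = 92
  U = 215 + 70 − 6·92 = -267
Policy C (S := 22, K + 41):
  K = 112 + 41 = 153
  S = 22
  U = 215 + 153 − 6·22 = 236
Comparing — Policy A: U=-151, Policy B: U=-267, Policy C: U=236. Lowest is -267 (Policy B).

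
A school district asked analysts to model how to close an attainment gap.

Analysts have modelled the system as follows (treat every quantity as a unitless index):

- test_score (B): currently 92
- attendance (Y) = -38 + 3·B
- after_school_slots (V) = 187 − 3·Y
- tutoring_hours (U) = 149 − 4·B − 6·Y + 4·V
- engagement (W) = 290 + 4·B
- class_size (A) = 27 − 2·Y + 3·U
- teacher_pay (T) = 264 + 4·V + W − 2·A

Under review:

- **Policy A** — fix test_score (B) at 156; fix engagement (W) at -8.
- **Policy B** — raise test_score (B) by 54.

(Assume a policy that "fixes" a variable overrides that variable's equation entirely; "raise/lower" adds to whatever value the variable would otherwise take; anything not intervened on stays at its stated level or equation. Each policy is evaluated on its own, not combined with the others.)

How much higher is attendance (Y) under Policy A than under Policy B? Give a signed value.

Policy A (B := 156, W := -8):
  B = 156
  Y = -38 + 3·156 = 430
Policy B (B + 54):
  B = 92 + 54 = 146
  Y = -38 + 3·146 = 400
Y: 430 − 400 = 30

30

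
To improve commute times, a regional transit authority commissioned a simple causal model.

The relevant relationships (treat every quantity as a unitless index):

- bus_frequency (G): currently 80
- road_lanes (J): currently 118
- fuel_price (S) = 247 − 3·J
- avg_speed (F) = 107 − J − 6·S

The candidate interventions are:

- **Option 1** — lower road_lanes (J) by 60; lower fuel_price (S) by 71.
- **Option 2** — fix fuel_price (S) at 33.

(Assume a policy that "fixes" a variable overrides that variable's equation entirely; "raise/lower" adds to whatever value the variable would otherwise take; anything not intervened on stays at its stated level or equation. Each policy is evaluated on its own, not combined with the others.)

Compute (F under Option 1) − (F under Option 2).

Option 1 (J − 60, S − 71):
  J = 118 − 60 = 58
  S = 247 − 3·58 (−71 from intervention) = 2
  F = 107 − 58 − 6·2 = 37
Option 2 (S := 33):
  J = 118
  S = 33
  F = 107 − 118 − 6·33 = -209
F: 37 − (-209) = 246

246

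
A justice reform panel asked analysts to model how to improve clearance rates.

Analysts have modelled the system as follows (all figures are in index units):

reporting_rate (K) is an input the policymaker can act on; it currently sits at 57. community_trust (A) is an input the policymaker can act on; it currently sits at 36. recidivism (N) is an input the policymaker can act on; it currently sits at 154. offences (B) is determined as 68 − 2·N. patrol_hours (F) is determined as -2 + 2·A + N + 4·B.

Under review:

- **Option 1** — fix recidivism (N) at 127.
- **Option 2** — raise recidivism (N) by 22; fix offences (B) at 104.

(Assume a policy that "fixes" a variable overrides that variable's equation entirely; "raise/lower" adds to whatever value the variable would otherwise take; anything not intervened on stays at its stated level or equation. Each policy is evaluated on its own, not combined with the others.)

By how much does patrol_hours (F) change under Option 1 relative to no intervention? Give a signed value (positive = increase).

Baseline:
  A = 36
  N = 154
  B = 68 − 2·154 = -240
  F = -2 + 2·36 + 154 + 4·(-240) = -736
Option 1 (N := 127):
  A = 36
  N = 127
  B = 68 − 2·127 = -186
  F = -2 + 2·36 + 127 + 4·(-186) = -547
Change in F: -547 − (-736) = 189

189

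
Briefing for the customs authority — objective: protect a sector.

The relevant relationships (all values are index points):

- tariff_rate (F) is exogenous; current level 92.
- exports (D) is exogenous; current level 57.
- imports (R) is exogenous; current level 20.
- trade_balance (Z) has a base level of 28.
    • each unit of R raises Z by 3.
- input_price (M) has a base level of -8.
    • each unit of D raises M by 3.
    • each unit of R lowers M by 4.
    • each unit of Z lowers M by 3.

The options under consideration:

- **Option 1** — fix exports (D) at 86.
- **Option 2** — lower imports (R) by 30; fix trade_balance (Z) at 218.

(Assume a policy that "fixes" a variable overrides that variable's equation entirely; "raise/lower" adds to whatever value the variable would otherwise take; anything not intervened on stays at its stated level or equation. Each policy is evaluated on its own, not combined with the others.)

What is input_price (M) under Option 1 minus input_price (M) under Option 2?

357

Option 1 (D := 86):
  D = 86
  R = 20
  Z = 28 + 3·20 = 88
  M = -8 + 3·86 − 4·20 − 3·88 = -94
Option 2 (R − 30, Z := 218):
  D = 57
  R = 20 − 30 = -10
  Z = 218
  M = -8 + 3·57 − 4·(-10) − 3·218 = -451
M: -94 − (-451) = 357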